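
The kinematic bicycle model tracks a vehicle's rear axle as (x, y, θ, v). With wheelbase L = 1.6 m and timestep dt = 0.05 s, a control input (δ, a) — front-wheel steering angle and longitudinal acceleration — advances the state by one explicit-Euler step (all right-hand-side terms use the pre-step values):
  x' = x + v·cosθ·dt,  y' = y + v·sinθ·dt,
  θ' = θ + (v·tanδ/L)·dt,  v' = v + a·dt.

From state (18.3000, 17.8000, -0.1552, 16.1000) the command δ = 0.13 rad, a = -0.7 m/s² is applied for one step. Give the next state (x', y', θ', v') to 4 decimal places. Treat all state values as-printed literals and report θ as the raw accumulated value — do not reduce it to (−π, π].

(19.0953, 17.6756, -0.0894, 16.0650)

x' = 18.3000 + 16.1000·cos(-0.1552)·0.05 = 19.0953
y' = 17.8000 + 16.1000·sin(-0.1552)·0.05 = 17.6756
θ' = -0.1552 + (16.1000/1.6)·tan(0.13)·0.05 = -0.0894
v' = 16.1000 − 0.7000·0.05 = 16.0650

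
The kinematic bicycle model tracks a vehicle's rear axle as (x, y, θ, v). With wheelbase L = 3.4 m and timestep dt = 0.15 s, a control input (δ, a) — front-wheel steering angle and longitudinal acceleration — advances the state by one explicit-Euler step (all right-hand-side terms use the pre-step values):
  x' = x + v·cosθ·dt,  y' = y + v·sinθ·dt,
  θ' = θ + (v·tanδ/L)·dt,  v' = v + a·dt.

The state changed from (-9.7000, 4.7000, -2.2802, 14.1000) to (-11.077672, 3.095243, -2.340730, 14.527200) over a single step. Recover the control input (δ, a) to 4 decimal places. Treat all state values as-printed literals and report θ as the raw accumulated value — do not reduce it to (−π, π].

a = (v'−v)/dt = (0.427200)/0.15 = 2.8480
Δθ = θ'−θ = -0.060530;  (v·dt/L) = 14.1000·0.15/3.4 = 0.622059
tan δ = Δθ·L/(v·dt) = -0.097306  →  δ = -0.0970

δ = -0.0970, a = 2.8480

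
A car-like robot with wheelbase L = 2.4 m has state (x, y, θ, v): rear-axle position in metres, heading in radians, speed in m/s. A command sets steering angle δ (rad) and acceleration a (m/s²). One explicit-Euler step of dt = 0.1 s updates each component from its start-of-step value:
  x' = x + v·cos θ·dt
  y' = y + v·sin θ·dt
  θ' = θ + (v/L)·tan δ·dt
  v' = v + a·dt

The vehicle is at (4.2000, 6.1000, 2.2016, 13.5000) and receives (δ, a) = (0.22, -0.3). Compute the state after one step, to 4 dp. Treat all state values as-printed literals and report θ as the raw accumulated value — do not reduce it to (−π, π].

x' = 4.2000 + 13.5000·cos(2.2016)·0.1 = 3.4038
y' = 6.1000 + 13.5000·sin(2.2016)·0.1 = 7.1902
θ' = 2.2016 + (13.5000/2.4)·tan(0.22)·0.1 = 2.3274
v' = 13.5000 − 0.3000·0.1 = 13.4700

(3.4038, 7.1902, 2.3274, 13.4700)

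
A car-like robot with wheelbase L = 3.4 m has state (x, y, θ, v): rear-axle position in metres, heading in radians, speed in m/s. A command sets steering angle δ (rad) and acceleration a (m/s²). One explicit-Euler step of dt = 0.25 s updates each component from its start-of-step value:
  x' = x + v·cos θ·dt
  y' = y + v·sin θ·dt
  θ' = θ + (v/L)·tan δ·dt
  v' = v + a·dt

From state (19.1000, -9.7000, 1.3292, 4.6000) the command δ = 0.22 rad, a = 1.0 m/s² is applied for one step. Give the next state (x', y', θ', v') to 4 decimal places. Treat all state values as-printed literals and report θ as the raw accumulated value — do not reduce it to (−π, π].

x' = 19.1000 + 4.6000·cos(1.3292)·0.25 = 19.3751
y' = -9.7000 + 4.6000·sin(1.3292)·0.25 = -8.5834
θ' = 1.3292 + (4.6000/3.4)·tan(0.22)·0.25 = 1.4048
v' = 4.6000 + 1.0000·0.25 = 4.8500

(19.3751, -8.5834, 1.4048, 4.8500)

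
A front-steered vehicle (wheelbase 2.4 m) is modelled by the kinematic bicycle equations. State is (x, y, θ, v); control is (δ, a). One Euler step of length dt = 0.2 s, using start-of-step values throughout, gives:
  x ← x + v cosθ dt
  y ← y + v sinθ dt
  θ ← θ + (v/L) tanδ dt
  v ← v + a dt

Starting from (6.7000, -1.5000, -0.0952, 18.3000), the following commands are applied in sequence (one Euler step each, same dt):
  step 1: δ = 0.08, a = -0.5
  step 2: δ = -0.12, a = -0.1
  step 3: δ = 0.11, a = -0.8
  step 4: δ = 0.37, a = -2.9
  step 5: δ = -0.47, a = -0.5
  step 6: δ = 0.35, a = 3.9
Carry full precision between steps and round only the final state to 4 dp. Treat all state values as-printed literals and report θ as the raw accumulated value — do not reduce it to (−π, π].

(27.5004, -0.8189, 0.3832, 18.1200)

after step 1 (δ=0.08, a=-0.5): (10.343427, -1.847906, 0.027061, 18.200000)
after step 2 (δ=-0.12, a=-0.1): (13.982094, -1.749416, -0.155818, 18.180000)
after step 3 (δ=0.11, a=-0.8): (17.574044, -2.313680, 0.011508, 18.020000)
after step 4 (δ=0.37, a=-2.9): (21.177806, -2.272207, 0.593949, 17.440000)
after step 5 (δ=-0.47, a=-0.5): (24.068441, -0.320190, -0.144295, 17.340000)
after step 6 (δ=0.35, a=3.9): (27.500400, -0.818870, 0.383171, 18.120000)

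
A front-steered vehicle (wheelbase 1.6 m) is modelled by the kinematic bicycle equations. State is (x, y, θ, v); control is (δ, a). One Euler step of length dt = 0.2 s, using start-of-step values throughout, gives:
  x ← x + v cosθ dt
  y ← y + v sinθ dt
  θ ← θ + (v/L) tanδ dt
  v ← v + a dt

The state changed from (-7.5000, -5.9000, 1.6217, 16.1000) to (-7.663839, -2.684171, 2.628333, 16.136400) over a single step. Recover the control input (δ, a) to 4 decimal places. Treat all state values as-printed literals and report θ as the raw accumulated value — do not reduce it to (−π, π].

a = (v'−v)/dt = (0.036400)/0.2 = 0.1820
Δθ = θ'−θ = 1.006633;  (v·dt/L) = 16.1000·0.2/1.6 = 2.012500
tan δ = Δθ·L/(v·dt) = 0.500190  →  δ = 0.4638

δ = 0.4638, a = 0.1820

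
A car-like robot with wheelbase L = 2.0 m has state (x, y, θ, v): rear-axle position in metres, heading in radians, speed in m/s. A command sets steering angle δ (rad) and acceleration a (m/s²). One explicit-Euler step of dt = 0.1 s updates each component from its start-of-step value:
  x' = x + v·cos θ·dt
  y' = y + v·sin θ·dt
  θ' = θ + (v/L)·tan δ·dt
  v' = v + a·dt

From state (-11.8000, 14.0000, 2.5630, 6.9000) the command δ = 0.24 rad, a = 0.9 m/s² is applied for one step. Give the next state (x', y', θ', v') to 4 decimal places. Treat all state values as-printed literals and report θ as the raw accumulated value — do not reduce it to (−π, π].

(-12.3777, 14.3773, 2.6474, 6.9900)

x' = -11.8000 + 6.9000·cos(2.5630)·0.1 = -12.3777
y' = 14.0000 + 6.9000·sin(2.5630)·0.1 = 14.3773
θ' = 2.5630 + (6.9000/2.0)·tan(0.24)·0.1 = 2.6474
v' = 6.9000 + 0.9000·0.1 = 6.9900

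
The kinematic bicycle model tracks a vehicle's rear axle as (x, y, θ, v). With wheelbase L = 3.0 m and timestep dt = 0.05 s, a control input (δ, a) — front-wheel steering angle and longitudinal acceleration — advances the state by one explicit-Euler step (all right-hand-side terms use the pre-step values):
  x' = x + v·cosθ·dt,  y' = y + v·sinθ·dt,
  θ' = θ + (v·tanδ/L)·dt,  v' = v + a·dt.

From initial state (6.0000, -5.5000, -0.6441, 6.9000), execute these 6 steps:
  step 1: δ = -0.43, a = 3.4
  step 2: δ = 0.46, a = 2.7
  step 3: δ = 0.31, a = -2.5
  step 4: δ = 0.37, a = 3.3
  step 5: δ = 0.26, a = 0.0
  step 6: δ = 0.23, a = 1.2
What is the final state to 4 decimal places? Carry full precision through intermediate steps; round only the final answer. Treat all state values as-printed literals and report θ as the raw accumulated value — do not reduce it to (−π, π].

after step 1 (δ=-0.43, a=3.4): (6.275876, -5.707165, -0.696841, 7.070000)
after step 2 (δ=0.46, a=2.7): (6.546966, -5.934041, -0.638461, 7.205000)
after step 3 (δ=0.31, a=-2.5): (6.836251, -6.148736, -0.599995, 7.080000)
after step 4 (δ=0.37, a=3.3): (7.128421, -6.348618, -0.554227, 7.245000)
after step 5 (δ=0.26, a=0.0): (7.436445, -6.539265, -0.522105, 7.245000)
after step 6 (δ=0.23, a=1.2): (7.750433, -6.719921, -0.493832, 7.305000)

(7.7504, -6.7199, -0.4938, 7.3050)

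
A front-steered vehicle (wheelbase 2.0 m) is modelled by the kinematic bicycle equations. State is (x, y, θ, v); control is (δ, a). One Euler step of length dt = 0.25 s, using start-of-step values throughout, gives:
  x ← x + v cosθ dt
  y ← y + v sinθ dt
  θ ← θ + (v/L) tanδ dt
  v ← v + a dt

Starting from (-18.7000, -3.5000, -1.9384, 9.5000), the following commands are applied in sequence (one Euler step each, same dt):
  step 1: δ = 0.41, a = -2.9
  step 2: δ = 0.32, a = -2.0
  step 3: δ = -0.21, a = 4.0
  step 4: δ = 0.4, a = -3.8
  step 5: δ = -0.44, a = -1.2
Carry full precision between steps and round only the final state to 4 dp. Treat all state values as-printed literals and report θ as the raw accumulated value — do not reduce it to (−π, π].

after step 1 (δ=0.41, a=-2.9): (-19.553528, -5.716329, -1.422275, 8.775000)
after step 2 (δ=0.32, a=-2.0): (-19.228907, -7.885928, -1.058783, 8.275000)
after step 3 (δ=-0.21, a=4.0): (-18.215357, -9.689381, -1.279252, 9.275000)
after step 4 (δ=0.4, a=-3.8): (-17.548874, -11.910282, -0.789076, 8.325000)
after step 5 (δ=-0.44, a=-1.2): (-16.082631, -13.387351, -1.278982, 8.025000)

(-16.0826, -13.3874, -1.2790, 8.0250)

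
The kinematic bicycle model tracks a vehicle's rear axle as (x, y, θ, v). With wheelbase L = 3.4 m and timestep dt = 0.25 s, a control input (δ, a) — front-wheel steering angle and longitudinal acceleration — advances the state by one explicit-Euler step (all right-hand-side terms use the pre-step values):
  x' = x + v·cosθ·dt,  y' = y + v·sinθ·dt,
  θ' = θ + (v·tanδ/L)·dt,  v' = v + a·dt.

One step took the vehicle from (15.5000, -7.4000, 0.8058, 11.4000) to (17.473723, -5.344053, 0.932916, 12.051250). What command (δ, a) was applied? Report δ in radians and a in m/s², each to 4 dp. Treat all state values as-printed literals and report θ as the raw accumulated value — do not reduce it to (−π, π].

a = (v'−v)/dt = (0.651250)/0.25 = 2.6050
Δθ = θ'−θ = 0.127116;  (v·dt/L) = 11.4000·0.25/3.4 = 0.838235
tan δ = Δθ·L/(v·dt) = 0.151647  →  δ = 0.1505

δ = 0.1505, a = 2.6050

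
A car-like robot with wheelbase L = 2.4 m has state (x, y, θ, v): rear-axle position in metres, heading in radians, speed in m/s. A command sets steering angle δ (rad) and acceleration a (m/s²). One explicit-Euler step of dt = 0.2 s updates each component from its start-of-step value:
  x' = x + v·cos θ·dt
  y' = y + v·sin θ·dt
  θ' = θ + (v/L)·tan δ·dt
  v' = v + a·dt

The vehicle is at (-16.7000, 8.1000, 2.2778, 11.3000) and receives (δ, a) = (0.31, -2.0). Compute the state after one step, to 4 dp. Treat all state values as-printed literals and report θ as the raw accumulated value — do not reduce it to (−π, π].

x' = -16.7000 + 11.3000·cos(2.2778)·0.2 = -18.1680
y' = 8.1000 + 11.3000·sin(2.2778)·0.2 = 9.8183
θ' = 2.2778 + (11.3000/2.4)·tan(0.31)·0.2 = 2.5794
v' = 11.3000 − 2.0000·0.2 = 10.9000

(-18.1680, 9.8183, 2.5794, 10.9000)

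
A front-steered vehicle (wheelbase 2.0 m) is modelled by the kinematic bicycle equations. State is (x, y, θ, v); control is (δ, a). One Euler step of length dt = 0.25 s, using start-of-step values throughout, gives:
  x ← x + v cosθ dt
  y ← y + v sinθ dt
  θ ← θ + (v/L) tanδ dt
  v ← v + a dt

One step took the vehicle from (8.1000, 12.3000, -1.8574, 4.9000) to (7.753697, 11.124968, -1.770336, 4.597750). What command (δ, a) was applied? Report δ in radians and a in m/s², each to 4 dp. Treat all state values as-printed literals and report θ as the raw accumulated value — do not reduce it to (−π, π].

a = (v'−v)/dt = (-0.302250)/0.25 = -1.2090
Δθ = θ'−θ = 0.087064;  (v·dt/L) = 4.9000·0.25/2.0 = 0.612500
tan δ = Δθ·L/(v·dt) = 0.142145  →  δ = 0.1412

δ = 0.1412, a = -1.2090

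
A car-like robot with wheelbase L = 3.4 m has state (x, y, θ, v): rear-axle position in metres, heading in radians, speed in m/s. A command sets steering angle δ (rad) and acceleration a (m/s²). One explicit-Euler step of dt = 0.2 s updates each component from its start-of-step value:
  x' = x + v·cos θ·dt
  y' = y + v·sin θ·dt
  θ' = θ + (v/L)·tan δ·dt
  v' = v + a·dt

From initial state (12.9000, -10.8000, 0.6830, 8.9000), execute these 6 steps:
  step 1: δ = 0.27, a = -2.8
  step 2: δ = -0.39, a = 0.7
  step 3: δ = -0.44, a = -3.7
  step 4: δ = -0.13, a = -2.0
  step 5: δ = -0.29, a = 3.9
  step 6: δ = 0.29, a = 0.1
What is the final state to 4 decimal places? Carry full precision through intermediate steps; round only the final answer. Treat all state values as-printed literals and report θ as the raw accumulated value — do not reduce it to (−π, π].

(21.1926, -6.0578, 0.3456, 8.1400)

after step 1 (δ=0.27, a=-2.8): (14.280715, -9.676601, 0.827891, 8.340000)
after step 2 (δ=-0.39, a=0.7): (15.409002, -8.448108, 0.626232, 8.480000)
after step 3 (δ=-0.44, a=-3.7): (16.783171, -7.454089, 0.391396, 7.740000)
after step 4 (δ=-0.13, a=-2.0): (18.214107, -6.863560, 0.331872, 7.340000)
after step 5 (δ=-0.29, a=3.9): (19.602005, -6.385266, 0.203028, 8.120000)
after step 6 (δ=0.29, a=0.1): (21.192649, -6.057809, 0.345564, 8.140000)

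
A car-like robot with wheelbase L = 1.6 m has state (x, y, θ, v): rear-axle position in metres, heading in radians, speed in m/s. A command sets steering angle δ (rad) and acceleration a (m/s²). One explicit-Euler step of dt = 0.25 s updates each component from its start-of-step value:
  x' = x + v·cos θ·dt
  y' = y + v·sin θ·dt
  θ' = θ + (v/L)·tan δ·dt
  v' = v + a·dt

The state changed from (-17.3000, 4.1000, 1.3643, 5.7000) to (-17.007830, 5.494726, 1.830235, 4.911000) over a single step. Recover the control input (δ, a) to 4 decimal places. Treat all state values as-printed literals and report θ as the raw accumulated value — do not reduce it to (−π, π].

δ = 0.4820, a = -3.1560

a = (v'−v)/dt = (-0.789000)/0.25 = -3.1560
Δθ = θ'−θ = 0.465935;  (v·dt/L) = 5.7000·0.25/1.6 = 0.890625
tan δ = Δθ·L/(v·dt) = 0.523155  →  δ = 0.4820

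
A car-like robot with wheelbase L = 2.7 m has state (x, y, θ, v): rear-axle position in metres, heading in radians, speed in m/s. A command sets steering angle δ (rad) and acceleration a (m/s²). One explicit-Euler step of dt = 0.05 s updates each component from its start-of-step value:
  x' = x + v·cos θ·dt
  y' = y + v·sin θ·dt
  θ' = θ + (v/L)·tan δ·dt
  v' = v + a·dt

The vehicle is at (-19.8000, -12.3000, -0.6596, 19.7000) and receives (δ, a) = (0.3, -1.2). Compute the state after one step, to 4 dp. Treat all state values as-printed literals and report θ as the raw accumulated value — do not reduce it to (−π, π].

x' = -19.8000 + 19.7000·cos(-0.6596)·0.05 = -19.0216
y' = -12.3000 + 19.7000·sin(-0.6596)·0.05 = -12.9036
θ' = -0.6596 + (19.7000/2.7)·tan(0.3)·0.05 = -0.5467
v' = 19.7000 − 1.2000·0.05 = 19.6400

(-19.0216, -12.9036, -0.5467, 19.6400)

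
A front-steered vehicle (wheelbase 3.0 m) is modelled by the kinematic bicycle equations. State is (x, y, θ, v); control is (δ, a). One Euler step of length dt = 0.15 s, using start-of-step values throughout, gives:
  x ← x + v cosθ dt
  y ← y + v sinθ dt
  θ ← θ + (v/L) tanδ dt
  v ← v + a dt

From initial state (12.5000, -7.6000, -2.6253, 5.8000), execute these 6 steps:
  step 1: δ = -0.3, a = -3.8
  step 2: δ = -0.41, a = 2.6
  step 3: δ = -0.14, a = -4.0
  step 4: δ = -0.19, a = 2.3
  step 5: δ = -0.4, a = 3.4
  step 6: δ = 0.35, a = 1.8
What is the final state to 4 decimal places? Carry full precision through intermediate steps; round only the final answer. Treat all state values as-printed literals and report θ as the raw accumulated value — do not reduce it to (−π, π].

after step 1 (δ=-0.3, a=-3.8): (11.743400, -8.029484, -2.715008, 5.230000)
after step 2 (δ=-0.41, a=2.6): (11.029204, -8.354082, -2.828664, 5.620000)
after step 3 (δ=-0.14, a=-4.0): (10.227143, -8.613597, -2.868263, 5.020000)
after step 4 (δ=-0.19, a=2.3): (9.502096, -8.816861, -2.916535, 5.365000)
after step 5 (δ=-0.4, a=3.4): (8.717641, -8.996451, -3.029949, 5.875000)
after step 6 (δ=0.35, a=1.8): (7.841878, -9.094633, -2.922722, 6.145000)

(7.8419, -9.0946, -2.9227, 6.1450)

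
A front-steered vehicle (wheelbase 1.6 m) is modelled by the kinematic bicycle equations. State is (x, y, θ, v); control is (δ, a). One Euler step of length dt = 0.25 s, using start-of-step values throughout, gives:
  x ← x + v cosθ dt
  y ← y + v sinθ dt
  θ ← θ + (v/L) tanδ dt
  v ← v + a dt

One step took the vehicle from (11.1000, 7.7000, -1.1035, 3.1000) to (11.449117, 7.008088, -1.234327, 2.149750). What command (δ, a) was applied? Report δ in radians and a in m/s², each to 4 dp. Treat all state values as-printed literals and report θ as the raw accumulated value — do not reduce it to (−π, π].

δ = -0.2638, a = -3.8010

a = (v'−v)/dt = (-0.950250)/0.25 = -3.8010
Δθ = θ'−θ = -0.130827;  (v·dt/L) = 3.1000·0.25/1.6 = 0.484375
tan δ = Δθ·L/(v·dt) = -0.270094  →  δ = -0.2638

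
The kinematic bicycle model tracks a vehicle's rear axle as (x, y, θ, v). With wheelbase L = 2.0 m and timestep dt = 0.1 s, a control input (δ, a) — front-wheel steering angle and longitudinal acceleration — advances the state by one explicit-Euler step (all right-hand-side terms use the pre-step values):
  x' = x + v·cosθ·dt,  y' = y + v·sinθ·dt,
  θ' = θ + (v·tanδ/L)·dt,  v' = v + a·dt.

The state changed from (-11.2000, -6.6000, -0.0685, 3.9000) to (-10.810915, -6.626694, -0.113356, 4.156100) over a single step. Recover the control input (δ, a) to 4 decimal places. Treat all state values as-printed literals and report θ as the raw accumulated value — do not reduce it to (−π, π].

a = (v'−v)/dt = (0.256100)/0.1 = 2.5610
Δθ = θ'−θ = -0.044856;  (v·dt/L) = 3.9000·0.1/2.0 = 0.195000
tan δ = Δθ·L/(v·dt) = -0.230031  →  δ = -0.2261

δ = -0.2261, a = 2.5610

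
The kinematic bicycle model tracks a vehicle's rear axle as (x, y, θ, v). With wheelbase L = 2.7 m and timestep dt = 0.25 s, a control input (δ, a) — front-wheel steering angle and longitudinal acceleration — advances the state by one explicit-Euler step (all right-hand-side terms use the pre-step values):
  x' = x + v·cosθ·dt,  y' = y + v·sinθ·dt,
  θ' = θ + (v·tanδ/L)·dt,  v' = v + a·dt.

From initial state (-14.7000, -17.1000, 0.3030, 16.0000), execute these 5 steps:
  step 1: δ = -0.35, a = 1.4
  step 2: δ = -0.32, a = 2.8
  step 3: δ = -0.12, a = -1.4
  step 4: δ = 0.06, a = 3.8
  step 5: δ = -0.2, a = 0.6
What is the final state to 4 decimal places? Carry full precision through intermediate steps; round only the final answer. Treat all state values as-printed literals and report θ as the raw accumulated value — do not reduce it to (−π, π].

(1.6913, -26.3648, -1.1682, 17.8000)

after step 1 (δ=-0.35, a=1.4): (-10.882217, -15.906460, -0.237783, 16.350000)
after step 2 (δ=-0.32, a=2.8): (-6.909729, -16.869265, -0.739470, 17.050000)
after step 3 (δ=-0.12, a=-1.4): (-3.760483, -19.741748, -0.929829, 16.700000)
after step 4 (δ=0.06, a=3.8): (-1.263953, -23.088083, -0.836939, 17.650000)
after step 5 (δ=-0.2, a=0.6): (1.691269, -26.364792, -1.168220, 17.800000)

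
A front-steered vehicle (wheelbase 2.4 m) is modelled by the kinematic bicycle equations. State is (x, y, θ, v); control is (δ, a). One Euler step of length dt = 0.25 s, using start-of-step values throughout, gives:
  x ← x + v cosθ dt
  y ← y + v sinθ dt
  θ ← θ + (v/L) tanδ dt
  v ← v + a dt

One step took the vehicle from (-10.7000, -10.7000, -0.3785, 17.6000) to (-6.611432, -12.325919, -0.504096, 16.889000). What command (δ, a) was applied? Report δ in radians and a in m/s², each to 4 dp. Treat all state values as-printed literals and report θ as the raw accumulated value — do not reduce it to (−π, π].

a = (v'−v)/dt = (-0.711000)/0.25 = -2.8440
Δθ = θ'−θ = -0.125596;  (v·dt/L) = 17.6000·0.25/2.4 = 1.833333
tan δ = Δθ·L/(v·dt) = -0.068507  →  δ = -0.0684

δ = -0.0684, a = -2.8440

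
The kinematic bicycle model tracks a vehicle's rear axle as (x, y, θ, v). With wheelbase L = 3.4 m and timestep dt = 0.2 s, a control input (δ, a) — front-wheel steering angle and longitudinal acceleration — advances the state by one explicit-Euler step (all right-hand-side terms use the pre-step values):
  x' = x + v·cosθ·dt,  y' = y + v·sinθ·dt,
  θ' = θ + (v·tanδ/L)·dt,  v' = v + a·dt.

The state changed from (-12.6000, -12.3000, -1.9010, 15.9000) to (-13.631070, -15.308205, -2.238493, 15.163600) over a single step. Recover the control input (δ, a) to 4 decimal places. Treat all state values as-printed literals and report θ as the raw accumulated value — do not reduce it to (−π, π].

δ = -0.3463, a = -3.6820

a = (v'−v)/dt = (-0.736400)/0.2 = -3.6820
Δθ = θ'−θ = -0.337493;  (v·dt/L) = 15.9000·0.2/3.4 = 0.935294
tan δ = Δθ·L/(v·dt) = -0.360842  →  δ = -0.3463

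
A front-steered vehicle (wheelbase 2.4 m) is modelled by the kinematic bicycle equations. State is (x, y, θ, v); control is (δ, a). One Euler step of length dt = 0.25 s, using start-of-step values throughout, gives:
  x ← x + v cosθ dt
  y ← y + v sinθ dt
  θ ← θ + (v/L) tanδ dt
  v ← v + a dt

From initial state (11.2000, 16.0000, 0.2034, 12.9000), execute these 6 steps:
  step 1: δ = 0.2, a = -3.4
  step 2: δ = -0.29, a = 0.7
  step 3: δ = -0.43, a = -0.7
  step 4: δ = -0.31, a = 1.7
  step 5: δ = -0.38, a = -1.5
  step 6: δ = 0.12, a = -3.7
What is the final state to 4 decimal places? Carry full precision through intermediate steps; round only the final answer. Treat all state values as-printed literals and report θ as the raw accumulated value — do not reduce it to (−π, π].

(25.2230, 11.5452, -1.2519, 11.1750)

after step 1 (δ=0.2, a=-3.4): (14.358518, 16.651451, 0.475792, 12.050000)
after step 2 (δ=-0.29, a=0.7): (17.036421, 18.031304, 0.101221, 12.225000)
after step 3 (δ=-0.43, a=-0.7): (20.077027, 18.340134, -0.482804, 12.050000)
after step 4 (δ=-0.31, a=1.7): (22.745189, 16.941537, -0.884882, 12.475000)
after step 5 (δ=-0.38, a=-1.5): (24.720546, 14.528124, -1.403910, 12.100000)
after step 6 (δ=0.12, a=-3.7): (25.223037, 11.545151, -1.251930, 11.175000)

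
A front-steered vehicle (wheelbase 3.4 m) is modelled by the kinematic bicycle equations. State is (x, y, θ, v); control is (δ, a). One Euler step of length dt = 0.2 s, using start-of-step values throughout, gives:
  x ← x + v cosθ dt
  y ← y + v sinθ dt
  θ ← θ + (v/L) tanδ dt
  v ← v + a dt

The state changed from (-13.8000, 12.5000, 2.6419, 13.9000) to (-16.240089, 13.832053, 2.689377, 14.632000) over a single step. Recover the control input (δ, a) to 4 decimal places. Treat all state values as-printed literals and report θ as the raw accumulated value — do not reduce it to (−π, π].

a = (v'−v)/dt = (0.732000)/0.2 = 3.6600
Δθ = θ'−θ = 0.047477;  (v·dt/L) = 13.9000·0.2/3.4 = 0.817647
tan δ = Δθ·L/(v·dt) = 0.058065  →  δ = 0.0580

δ = 0.0580, a = 3.6600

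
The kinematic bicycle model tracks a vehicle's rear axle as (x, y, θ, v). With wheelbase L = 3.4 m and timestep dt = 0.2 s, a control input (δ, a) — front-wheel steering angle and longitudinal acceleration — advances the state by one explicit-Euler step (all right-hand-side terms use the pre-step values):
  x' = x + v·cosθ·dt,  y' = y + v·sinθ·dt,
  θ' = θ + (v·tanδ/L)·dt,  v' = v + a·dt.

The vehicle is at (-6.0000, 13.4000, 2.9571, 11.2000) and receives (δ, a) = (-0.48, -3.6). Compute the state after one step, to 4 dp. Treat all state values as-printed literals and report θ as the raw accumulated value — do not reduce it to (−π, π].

x' = -6.0000 + 11.2000·cos(2.9571)·0.2 = -8.2020
y' = 13.4000 + 11.2000·sin(2.9571)·0.2 = 13.8109
θ' = 2.9571 + (11.2000/3.4)·tan(-0.48)·0.2 = 2.6141
v' = 11.2000 − 3.6000·0.2 = 10.4800

(-8.2020, 13.8109, 2.6141, 10.4800)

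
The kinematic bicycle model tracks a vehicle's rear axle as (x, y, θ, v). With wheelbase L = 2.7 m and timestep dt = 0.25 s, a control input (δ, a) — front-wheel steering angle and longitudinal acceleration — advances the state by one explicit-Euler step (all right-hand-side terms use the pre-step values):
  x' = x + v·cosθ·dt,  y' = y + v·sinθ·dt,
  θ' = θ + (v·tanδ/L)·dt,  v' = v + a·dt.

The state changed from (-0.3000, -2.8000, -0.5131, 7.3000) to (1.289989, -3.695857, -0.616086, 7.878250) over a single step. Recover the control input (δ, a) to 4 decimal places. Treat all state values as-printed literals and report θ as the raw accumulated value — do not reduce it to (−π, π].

a = (v'−v)/dt = (0.578250)/0.25 = 2.3130
Δθ = θ'−θ = -0.102986;  (v·dt/L) = 7.3000·0.25/2.7 = 0.675926
tan δ = Δθ·L/(v·dt) = -0.152363  →  δ = -0.1512

δ = -0.1512, a = 2.3130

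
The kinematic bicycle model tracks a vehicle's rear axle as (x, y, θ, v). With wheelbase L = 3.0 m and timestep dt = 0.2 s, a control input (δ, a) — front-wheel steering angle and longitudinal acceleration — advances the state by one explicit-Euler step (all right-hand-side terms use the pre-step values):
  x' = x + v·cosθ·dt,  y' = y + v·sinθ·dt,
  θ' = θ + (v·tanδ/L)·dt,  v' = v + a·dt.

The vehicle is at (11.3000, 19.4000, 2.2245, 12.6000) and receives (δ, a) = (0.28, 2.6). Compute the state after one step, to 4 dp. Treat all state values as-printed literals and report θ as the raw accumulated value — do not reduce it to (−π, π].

x' = 11.3000 + 12.6000·cos(2.2245)·0.2 = 9.7675
y' = 19.4000 + 12.6000·sin(2.2245)·0.2 = 21.4005
θ' = 2.2245 + (12.6000/3.0)·tan(0.28)·0.2 = 2.4660
v' = 12.6000 + 2.6000·0.2 = 13.1200

(9.7675, 21.4005, 2.4660, 13.1200)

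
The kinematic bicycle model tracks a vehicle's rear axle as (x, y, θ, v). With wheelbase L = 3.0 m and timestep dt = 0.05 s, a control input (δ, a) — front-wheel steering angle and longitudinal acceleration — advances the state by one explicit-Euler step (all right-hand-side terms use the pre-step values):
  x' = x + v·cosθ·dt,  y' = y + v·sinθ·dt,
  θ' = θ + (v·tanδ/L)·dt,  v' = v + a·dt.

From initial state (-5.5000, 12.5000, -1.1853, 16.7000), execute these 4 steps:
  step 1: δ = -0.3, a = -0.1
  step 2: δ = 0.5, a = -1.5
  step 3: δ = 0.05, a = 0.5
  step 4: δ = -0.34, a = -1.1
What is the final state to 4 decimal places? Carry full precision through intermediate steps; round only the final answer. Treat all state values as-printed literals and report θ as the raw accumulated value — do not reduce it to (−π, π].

after step 1 (δ=-0.3, a=-0.1): (-5.186024, 11.726279, -1.271399, 16.695000)
after step 2 (δ=0.5, a=-1.5): (-4.939819, 10.928663, -1.119390, 16.620000)
after step 3 (δ=0.05, a=0.5): (-4.577311, 10.180901, -1.105528, 16.645000)
after step 4 (δ=-0.34, a=-1.1): (-4.203911, 9.437118, -1.203661, 16.590000)

(-4.2039, 9.4371, -1.2037, 16.5900)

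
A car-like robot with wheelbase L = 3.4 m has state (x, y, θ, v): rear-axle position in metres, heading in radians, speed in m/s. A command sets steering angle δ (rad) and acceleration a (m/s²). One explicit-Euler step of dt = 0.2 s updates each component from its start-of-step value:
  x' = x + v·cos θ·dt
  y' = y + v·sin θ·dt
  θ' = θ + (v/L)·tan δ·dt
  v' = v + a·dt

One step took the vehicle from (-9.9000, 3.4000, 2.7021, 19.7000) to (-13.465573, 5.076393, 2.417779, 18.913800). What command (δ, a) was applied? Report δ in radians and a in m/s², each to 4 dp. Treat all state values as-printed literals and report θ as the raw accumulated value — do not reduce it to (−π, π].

δ = -0.2406, a = -3.9310

a = (v'−v)/dt = (-0.786200)/0.2 = -3.9310
Δθ = θ'−θ = -0.284321;  (v·dt/L) = 19.7000·0.2/3.4 = 1.158824
tan δ = Δθ·L/(v·dt) = -0.245353  →  δ = -0.2406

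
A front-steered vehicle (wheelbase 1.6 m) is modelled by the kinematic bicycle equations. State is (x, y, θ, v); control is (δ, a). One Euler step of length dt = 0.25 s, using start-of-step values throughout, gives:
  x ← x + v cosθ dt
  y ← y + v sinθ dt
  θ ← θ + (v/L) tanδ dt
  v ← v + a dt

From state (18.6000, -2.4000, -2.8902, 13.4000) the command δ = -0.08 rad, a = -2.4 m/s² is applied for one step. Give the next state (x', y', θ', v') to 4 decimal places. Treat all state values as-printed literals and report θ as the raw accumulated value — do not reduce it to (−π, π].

x' = 18.6000 + 13.4000·cos(-2.8902)·0.25 = 15.3553
y' = -2.4000 + 13.4000·sin(-2.8902)·0.25 = -3.2333
θ' = -2.8902 + (13.4000/1.6)·tan(-0.08)·0.25 = -3.0581
v' = 13.4000 − 2.4000·0.25 = 12.8000

(15.3553, -3.2333, -3.0581, 12.8000)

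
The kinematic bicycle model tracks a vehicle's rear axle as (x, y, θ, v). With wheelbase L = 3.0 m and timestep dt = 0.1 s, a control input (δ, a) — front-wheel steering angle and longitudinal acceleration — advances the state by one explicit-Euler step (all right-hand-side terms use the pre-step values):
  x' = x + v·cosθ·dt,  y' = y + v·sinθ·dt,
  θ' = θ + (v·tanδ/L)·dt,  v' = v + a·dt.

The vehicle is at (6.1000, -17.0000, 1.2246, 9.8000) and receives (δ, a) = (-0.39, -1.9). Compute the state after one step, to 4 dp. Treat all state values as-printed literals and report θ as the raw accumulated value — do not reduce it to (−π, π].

x' = 6.1000 + 9.8000·cos(1.2246)·0.1 = 6.4325
y' = -17.0000 + 9.8000·sin(1.2246)·0.1 = -16.0781
θ' = 1.2246 + (9.8000/3.0)·tan(-0.39)·0.1 = 1.0903
v' = 9.8000 − 1.9000·0.1 = 9.6100

(6.4325, -16.0781, 1.0903, 9.6100)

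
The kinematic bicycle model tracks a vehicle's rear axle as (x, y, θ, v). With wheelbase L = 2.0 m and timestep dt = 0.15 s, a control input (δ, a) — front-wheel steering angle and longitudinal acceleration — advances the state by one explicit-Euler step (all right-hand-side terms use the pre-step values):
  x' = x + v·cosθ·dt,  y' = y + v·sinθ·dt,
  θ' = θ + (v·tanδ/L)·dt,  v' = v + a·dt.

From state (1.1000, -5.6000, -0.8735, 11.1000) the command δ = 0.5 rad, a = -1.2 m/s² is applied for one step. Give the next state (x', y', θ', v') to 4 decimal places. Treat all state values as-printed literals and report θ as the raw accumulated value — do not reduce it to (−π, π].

x' = 1.1000 + 11.1000·cos(-0.8735)·0.15 = 2.1692
y' = -5.6000 + 11.1000·sin(-0.8735)·0.15 = -6.8764
θ' = -0.8735 + (11.1000/2.0)·tan(0.5)·0.15 = -0.4187
v' = 11.1000 − 1.2000·0.15 = 10.9200

(2.1692, -6.8764, -0.4187, 10.9200)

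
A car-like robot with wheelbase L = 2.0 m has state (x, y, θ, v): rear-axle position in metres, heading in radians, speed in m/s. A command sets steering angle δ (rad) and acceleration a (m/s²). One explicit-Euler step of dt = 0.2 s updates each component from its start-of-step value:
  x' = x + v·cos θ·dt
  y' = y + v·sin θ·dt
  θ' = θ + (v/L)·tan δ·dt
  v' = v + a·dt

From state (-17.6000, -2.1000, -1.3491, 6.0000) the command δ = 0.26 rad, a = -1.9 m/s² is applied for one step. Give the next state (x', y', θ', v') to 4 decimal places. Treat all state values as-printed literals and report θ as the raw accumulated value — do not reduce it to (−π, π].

(-17.3361, -3.2706, -1.1895, 5.6200)

x' = -17.6000 + 6.0000·cos(-1.3491)·0.2 = -17.3361
y' = -2.1000 + 6.0000·sin(-1.3491)·0.2 = -3.2706
θ' = -1.3491 + (6.0000/2.0)·tan(0.26)·0.2 = -1.1895
v' = 6.0000 − 1.9000·0.2 = 5.6200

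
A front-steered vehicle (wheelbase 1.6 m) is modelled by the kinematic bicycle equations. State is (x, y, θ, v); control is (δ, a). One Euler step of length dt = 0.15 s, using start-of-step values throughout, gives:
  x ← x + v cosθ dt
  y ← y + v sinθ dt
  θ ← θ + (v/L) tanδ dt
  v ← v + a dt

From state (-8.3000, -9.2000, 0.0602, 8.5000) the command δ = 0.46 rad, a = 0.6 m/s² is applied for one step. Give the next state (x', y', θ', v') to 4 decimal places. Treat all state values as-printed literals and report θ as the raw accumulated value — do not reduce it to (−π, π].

x' = -8.3000 + 8.5000·cos(0.0602)·0.15 = -7.0273
y' = -9.2000 + 8.5000·sin(0.0602)·0.15 = -9.1233
θ' = 0.0602 + (8.5000/1.6)·tan(0.46)·0.15 = 0.4550
v' = 8.5000 + 0.6000·0.15 = 8.5900

(-7.0273, -9.1233, 0.4550, 8.5900)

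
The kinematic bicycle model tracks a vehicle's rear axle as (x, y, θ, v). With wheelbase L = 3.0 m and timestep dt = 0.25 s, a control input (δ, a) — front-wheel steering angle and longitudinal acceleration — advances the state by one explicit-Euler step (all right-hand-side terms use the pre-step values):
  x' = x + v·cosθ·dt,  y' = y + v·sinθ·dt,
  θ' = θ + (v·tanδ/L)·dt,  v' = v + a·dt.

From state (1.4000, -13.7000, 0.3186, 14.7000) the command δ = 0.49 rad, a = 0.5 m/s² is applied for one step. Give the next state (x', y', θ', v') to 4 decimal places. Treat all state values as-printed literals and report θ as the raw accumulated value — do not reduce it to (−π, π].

x' = 1.4000 + 14.7000·cos(0.3186)·0.25 = 4.8901
y' = -13.7000 + 14.7000·sin(0.3186)·0.25 = -12.5489
θ' = 0.3186 + (14.7000/3.0)·tan(0.49)·0.25 = 0.9720
v' = 14.7000 + 0.5000·0.25 = 14.8250

(4.8901, -12.5489, 0.9720, 14.8250)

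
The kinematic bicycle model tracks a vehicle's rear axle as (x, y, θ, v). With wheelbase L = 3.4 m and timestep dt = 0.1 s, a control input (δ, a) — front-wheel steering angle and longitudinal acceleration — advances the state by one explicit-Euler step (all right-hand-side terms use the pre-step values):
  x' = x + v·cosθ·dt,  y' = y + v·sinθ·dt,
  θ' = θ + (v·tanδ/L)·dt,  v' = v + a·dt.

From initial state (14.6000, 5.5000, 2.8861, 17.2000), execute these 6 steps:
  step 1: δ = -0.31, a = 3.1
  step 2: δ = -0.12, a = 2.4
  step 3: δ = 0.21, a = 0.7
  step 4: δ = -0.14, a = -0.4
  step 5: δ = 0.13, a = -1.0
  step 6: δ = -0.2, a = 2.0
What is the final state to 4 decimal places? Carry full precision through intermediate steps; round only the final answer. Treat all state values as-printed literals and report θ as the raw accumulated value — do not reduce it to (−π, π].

(4.8453, 9.5121, 2.6623, 17.8800)

after step 1 (δ=-0.31, a=3.1): (12.935833, 5.934682, 2.724052, 17.510000)
after step 2 (δ=-0.12, a=2.4): (11.335263, 6.644736, 2.661954, 17.750000)
after step 3 (δ=0.21, a=0.7): (9.760552, 7.463826, 2.773227, 17.820000)
after step 4 (δ=-0.14, a=-0.4): (8.098094, 8.105509, 2.699367, 17.780000)
after step 5 (δ=0.13, a=-1.0): (6.491135, 8.866408, 2.767735, 17.680000)
after step 6 (δ=-0.2, a=2.0): (4.845259, 9.512099, 2.662326, 17.880000)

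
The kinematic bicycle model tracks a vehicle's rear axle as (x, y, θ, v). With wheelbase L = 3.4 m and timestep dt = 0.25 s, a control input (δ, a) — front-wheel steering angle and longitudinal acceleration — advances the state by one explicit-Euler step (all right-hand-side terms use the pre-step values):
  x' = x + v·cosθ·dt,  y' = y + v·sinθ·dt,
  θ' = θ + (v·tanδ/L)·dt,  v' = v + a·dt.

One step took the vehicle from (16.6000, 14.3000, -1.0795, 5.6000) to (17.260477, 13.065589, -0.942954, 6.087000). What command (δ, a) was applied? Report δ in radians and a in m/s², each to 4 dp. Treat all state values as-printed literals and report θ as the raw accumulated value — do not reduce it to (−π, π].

a = (v'−v)/dt = (0.487000)/0.25 = 1.9480
Δθ = θ'−θ = 0.136546;  (v·dt/L) = 5.6000·0.25/3.4 = 0.411765
tan δ = Δθ·L/(v·dt) = 0.331612  →  δ = 0.3202

δ = 0.3202, a = 1.9480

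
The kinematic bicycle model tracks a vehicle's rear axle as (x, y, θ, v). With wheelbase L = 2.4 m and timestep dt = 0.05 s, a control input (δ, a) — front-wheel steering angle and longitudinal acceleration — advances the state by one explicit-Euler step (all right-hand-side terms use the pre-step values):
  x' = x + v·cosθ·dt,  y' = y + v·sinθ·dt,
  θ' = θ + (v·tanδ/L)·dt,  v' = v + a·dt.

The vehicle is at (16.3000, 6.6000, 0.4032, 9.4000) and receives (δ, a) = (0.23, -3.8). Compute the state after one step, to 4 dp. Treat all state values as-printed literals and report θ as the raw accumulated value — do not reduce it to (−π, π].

(16.7323, 6.7844, 0.4491, 9.2100)

x' = 16.3000 + 9.4000·cos(0.4032)·0.05 = 16.7323
y' = 6.6000 + 9.4000·sin(0.4032)·0.05 = 6.7844
θ' = 0.4032 + (9.4000/2.4)·tan(0.23)·0.05 = 0.4491
v' = 9.4000 − 3.8000·0.05 = 9.2100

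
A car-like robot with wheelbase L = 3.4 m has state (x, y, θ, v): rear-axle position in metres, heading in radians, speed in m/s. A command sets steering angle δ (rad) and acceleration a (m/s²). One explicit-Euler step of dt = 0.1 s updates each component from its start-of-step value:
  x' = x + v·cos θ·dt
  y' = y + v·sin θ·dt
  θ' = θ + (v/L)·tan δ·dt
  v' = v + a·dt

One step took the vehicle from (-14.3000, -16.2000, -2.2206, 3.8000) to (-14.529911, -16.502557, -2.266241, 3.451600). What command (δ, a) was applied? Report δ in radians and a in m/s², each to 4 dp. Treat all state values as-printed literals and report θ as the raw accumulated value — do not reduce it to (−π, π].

a = (v'−v)/dt = (-0.348400)/0.1 = -3.4840
Δθ = θ'−θ = -0.045641;  (v·dt/L) = 3.8000·0.1/3.4 = 0.111765
tan δ = Δθ·L/(v·dt) = -0.408367  →  δ = -0.3877

δ = -0.3877, a = -3.4840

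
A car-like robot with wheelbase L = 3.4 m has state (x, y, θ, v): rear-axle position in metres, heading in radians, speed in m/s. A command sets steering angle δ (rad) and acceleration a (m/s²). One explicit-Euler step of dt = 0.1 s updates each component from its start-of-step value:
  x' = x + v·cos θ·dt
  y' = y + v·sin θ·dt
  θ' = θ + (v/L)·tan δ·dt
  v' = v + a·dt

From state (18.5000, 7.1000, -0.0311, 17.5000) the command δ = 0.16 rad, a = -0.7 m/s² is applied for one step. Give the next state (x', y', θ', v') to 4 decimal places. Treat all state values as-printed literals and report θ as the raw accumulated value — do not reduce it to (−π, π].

x' = 18.5000 + 17.5000·cos(-0.0311)·0.1 = 20.2492
y' = 7.1000 + 17.5000·sin(-0.0311)·0.1 = 7.0456
θ' = -0.0311 + (17.5000/3.4)·tan(0.16)·0.1 = 0.0520
v' = 17.5000 − 0.7000·0.1 = 17.4300

(20.2492, 7.0456, 0.0520, 17.4300)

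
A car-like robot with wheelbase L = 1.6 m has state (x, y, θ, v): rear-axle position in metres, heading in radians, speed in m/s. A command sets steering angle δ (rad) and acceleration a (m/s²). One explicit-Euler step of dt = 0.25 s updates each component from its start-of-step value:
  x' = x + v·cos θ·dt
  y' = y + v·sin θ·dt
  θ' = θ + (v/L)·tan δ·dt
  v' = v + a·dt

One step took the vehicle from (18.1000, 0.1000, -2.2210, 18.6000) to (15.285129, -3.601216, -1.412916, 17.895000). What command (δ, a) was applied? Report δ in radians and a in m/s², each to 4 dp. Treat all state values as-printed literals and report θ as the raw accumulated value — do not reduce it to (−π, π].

a = (v'−v)/dt = (-0.705000)/0.25 = -2.8200
Δθ = θ'−θ = 0.808084;  (v·dt/L) = 18.6000·0.25/1.6 = 2.906250
tan δ = Δθ·L/(v·dt) = 0.278050  →  δ = 0.2712

δ = 0.2712, a = -2.8200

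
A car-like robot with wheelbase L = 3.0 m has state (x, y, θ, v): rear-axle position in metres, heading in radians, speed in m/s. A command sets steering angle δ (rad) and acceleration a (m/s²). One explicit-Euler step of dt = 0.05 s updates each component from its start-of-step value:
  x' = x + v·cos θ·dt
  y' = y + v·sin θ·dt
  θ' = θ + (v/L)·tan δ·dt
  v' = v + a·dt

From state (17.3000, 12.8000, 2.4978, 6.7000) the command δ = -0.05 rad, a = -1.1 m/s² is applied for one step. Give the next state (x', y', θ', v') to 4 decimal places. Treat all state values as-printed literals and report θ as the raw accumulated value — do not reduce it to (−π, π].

x' = 17.3000 + 6.7000·cos(2.4978)·0.05 = 17.0321
y' = 12.8000 + 6.7000·sin(2.4978)·0.05 = 13.0011
θ' = 2.4978 + (6.7000/3.0)·tan(-0.05)·0.05 = 2.4922
v' = 6.7000 − 1.1000·0.05 = 6.6450

(17.0321, 13.0011, 2.4922, 6.6450)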